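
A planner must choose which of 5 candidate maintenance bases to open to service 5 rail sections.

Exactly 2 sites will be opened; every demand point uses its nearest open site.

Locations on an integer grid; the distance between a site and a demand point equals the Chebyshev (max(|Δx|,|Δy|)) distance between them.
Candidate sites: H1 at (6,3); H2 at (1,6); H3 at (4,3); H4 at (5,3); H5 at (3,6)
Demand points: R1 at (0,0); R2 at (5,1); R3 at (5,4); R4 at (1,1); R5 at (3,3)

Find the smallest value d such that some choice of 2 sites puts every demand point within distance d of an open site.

Open {H1, H3}.
  Farthest demand point is R1 at distance 4 (to H3); all others are ≤ 4.
With {H2, H3} the worst case is 4.
With {H3, H4} the worst case is 4.
No size-2 selection achieves below 4.

4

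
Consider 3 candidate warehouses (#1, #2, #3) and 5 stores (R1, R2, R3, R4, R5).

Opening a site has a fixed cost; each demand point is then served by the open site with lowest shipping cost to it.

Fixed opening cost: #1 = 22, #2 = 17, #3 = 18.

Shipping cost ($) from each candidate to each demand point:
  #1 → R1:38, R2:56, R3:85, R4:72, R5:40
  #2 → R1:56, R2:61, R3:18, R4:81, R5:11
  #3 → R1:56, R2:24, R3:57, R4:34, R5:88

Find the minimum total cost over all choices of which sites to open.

Open {#2, #3}: assign each demand point to its cheapest open site.
  R1→#2 56, R2→#3 24, R3→#2 18, R4→#3 34, R5→#2 11
  shipping cost 143, fixed 35 → total 178.
Compare {#1, #2, #3}: shipping cost 125 + fixed 57 = 182.
Compare {#1, #3}: shipping cost 193 + fixed 40 = 233.
Compare {#1, #2}: shipping cost 195 + fixed 39 = 234.
All other subsets cost ≥ 182. Minimum total cost: 178.

178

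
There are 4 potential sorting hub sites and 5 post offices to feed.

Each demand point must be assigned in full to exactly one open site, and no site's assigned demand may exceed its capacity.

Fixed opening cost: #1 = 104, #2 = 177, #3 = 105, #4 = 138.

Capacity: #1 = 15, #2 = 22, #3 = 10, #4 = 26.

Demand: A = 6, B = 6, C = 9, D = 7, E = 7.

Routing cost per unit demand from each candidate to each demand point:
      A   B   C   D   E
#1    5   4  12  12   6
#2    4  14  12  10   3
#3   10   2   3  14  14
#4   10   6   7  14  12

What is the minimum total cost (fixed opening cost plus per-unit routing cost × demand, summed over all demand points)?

511

Open {#1, #4}; cheapest assignment that respects the capacities:
  #1 (cap 15, load 13): A, E — cost 6×5 + 7×6 = 72
  #4 (cap 26, load 22): B, C, D — cost 6×6 + 9×7 + 7×14 = 197
  Shipping 269, fixed 242 → total 511.
  Any other capacity-feasible assignment to {#1, #4} ships for at least 269.
Compare {#1, #2}: its best feasible assignment gives total 528.
Compare {#2, #4}: its best feasible assignment gives total 529.
Every other set of open sites that can feasibly serve all demand totals ≥ 528 even under its best assignment. Minimum: 511.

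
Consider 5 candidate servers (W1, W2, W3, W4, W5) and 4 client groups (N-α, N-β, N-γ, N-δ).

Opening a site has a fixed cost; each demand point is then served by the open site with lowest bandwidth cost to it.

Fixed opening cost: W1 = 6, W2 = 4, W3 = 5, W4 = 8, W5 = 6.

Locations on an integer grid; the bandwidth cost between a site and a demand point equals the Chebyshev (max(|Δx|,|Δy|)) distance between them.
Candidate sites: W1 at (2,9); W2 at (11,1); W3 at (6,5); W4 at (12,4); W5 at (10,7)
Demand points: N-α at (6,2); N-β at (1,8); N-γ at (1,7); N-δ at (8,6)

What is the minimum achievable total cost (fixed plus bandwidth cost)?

19

Open {W1, W3}: assign each demand point to its cheapest open site.
  N-α→W3 3, N-β→W1 1, N-γ→W1 2, N-δ→W3 2
  bandwidth cost 8, fixed 11 → total 19.
Compare {W3}: bandwidth cost 15 + fixed 5 = 20.
Compare {W1}: bandwidth cost 16 + fixed 6 = 22.
Compare {W1, W5}: bandwidth cost 10 + fixed 12 = 22.
All other subsets cost ≥ 20. Minimum total cost: 19.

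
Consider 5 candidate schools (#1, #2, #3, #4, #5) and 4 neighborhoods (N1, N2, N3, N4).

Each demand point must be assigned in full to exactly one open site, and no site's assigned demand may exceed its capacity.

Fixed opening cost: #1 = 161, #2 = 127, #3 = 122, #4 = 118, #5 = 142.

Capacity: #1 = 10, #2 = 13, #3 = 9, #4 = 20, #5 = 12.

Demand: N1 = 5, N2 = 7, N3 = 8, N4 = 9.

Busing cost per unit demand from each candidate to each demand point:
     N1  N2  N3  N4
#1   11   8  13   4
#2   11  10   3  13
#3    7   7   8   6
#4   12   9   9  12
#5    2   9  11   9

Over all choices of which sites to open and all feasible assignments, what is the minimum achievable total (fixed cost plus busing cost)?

489

Open {#3, #4}; cheapest assignment that respects the capacities:
  #3 (cap 9, load 9): N4 — cost 9×6 = 54
  #4 (cap 20, load 20): N1, N2, N3 — cost 5×12 + 7×9 + 8×9 = 195
  Shipping 249, fixed 240 → total 489.
  Any other capacity-feasible assignment to {#3, #4} ships for at least 249.
Compare {#2, #4}: its best feasible assignment gives total 495.
Compare {#1, #4}: its best feasible assignment gives total 510.
Every other set of open sites that can feasibly serve all demand totals ≥ 495 even under its best assignment. Minimum: 489.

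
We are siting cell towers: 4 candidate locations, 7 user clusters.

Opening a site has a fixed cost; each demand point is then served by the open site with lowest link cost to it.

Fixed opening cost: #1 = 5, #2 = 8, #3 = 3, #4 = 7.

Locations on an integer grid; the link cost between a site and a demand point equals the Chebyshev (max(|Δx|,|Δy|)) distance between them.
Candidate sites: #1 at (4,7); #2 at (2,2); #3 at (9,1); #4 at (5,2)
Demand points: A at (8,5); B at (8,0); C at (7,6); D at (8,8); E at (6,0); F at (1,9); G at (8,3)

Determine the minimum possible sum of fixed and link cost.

Open {#1, #3}: assign each demand point to its cheapest open site.
  A→#1 4, B→#3 1, C→#1 3, D→#1 4, E→#3 3, F→#1 3, G→#3 2
  link cost 20, fixed 8 → total 28.
Compare {#3}: link cost 30 + fixed 3 = 33.
Compare {#1, #4}: link cost 21 + fixed 12 = 33.
Compare {#1, #3, #4}: link cost 18 + fixed 15 = 33.
All other subsets cost ≥ 33. Minimum total cost: 28.

28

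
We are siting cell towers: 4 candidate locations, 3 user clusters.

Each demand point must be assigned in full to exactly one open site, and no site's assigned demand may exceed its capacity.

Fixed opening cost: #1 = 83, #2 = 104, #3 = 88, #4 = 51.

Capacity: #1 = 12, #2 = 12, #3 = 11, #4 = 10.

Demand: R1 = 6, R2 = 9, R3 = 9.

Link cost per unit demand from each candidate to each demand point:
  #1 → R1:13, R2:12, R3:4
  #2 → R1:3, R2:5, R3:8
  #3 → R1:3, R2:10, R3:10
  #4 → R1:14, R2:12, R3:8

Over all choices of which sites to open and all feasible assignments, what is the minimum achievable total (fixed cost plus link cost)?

374

Open {#1, #2, #3}; cheapest assignment that respects the capacities:
  #1 (cap 12, load 9): R3 — cost 9×4 = 36
  #2 (cap 12, load 9): R2 — cost 9×5 = 45
  #3 (cap 11, load 6): R1 — cost 6×3 = 18
  Shipping 99, fixed 275 → total 374.
  Any other capacity-feasible assignment to {#1, #2, #3} ships for at least 99.
Compare {#2, #3, #4}: its best feasible assignment gives total 378.
Compare {#1, #3, #4}: its best feasible assignment gives total 384.
Every other set of open sites that can feasibly serve all demand totals ≥ 378 even under its best assignment. Minimum: 374.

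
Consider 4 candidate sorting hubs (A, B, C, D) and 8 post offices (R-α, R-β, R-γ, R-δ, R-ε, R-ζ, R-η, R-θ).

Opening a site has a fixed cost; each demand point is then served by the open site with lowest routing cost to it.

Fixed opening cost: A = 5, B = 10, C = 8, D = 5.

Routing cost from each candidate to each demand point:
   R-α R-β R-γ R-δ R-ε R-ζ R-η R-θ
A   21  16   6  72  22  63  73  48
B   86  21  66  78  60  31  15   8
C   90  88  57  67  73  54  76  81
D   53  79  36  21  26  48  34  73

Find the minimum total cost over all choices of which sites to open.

160

Open {A, B, D}: assign each demand point to its cheapest open site.
  R-α→A 21, R-β→A 16, R-γ→A 6, R-δ→D 21, R-ε→A 22, R-ζ→B 31, R-η→B 15, R-θ→B 8
  routing cost 140, fixed 20 → total 160.
Compare {A, B, C, D}: routing cost 140 + fixed 28 = 168.
Compare {A, B}: routing cost 191 + fixed 15 = 206.
Compare {A, B, C}: routing cost 186 + fixed 23 = 209.
All other subsets cost ≥ 168. Minimum total cost: 160.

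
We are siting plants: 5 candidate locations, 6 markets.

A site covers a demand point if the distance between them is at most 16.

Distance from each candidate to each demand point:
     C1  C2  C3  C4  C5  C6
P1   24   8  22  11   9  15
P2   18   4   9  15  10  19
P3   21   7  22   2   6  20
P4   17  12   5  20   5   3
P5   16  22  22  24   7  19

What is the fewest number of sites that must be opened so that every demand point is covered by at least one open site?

3

Coverage sets (demand points within 16 of each site):
  P1: {C2, C4, C5, C6}
  P2: {C2, C3, C4, C5}
  P3: {C2, C4, C5}
  P4: {C2, C3, C5, C6}
  P5: {C1, C5}
No 2 sites suffice: every size-2 union leaves at least one demand point uncovered.
But {P1, P2, P5} covers everything, so the minimum is 3.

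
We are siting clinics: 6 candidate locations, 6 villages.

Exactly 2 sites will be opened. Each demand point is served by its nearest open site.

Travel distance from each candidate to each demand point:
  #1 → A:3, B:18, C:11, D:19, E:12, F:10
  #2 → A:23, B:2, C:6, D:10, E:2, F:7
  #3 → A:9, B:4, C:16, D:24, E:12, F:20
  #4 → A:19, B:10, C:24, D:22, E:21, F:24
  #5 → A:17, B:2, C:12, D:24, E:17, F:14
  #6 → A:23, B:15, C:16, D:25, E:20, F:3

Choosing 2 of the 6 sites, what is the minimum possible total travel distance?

Open {#1, #2}.
  A→#1 3, B→#2 2, C→#2 6, D→#2 10, E→#2 2, F→#2 7  ⇒ total 30.
Compare {#2, #3}: total 36.
Compare {#2, #5}: total 44.
No size-2 selection does better; minimum is 30.

30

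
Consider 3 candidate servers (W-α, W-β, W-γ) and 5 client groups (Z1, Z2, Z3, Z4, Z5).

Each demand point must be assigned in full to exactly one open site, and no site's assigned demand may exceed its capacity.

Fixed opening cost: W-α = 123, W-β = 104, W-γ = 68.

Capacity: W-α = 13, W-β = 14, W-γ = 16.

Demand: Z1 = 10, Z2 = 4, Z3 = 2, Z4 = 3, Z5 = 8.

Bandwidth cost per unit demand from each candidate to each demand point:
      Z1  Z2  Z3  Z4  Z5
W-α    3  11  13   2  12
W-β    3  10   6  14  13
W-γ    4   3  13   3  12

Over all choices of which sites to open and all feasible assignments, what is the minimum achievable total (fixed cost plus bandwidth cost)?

331

Open {W-β, W-γ}; cheapest assignment that respects the capacities:
  W-β (cap 14, load 12): Z1, Z3 — cost 10×3 + 2×6 = 42
  W-γ (cap 16, load 15): Z2, Z4, Z5 — cost 4×3 + 3×3 + 8×12 = 117
  Shipping 159, fixed 172 → total 331.
  Any other capacity-feasible assignment to {W-β, W-γ} ships for at least 159.
Compare {W-α, W-γ}: its best feasible assignment gives total 361.
Compare {W-α, W-β}: its best feasible assignment gives total 419.
Every other set of open sites that can feasibly serve all demand totals ≥ 361 even under its best assignment. Minimum: 331.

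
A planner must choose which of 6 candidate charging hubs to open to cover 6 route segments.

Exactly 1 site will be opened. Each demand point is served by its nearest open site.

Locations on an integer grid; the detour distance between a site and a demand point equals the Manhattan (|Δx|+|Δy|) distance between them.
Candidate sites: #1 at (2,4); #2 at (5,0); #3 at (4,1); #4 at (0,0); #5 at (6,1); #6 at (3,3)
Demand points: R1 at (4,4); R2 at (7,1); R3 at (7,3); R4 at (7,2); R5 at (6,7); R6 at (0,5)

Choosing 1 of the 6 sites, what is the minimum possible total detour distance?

27

Open {#5}.
  R1→#5 5, R2→#5 1, R3→#5 3, R4→#5 2, R5→#5 6, R6→#5 10  ⇒ total 27.
Compare {#6}: total 29.
Compare {#3}: total 31.
No size-1 selection does better; minimum is 27.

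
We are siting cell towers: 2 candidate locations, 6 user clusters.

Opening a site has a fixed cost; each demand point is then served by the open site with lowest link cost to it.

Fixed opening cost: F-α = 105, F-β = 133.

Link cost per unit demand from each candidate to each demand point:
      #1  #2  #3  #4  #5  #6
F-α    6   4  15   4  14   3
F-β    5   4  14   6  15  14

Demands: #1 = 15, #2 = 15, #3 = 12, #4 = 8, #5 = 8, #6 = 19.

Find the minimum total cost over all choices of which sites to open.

Open {F-α}: assign each demand point to its cheapest open site.
  #1→F-α 15×6=90, #2→F-α 15×4=60, #3→F-α 12×15=180, #4→F-α 8×4=32, #5→F-α 8×14=112, #6→F-α 19×3=57
  link cost 531, fixed 105 → total 636.
Compare {F-α, F-β}: link cost 504 + fixed 238 = 742.
Compare {F-β}: link cost 737 + fixed 133 = 870.

636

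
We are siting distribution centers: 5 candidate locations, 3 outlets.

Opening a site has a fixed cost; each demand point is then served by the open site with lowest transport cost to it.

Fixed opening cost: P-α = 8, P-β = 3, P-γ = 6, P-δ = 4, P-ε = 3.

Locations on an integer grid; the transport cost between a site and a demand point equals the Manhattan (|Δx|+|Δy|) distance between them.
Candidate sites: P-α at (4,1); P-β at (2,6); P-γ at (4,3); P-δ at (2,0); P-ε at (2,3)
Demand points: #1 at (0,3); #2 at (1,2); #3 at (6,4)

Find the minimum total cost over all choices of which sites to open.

12

Open {P-ε}: assign each demand point to its cheapest open site.
  #1→P-ε 2, #2→P-ε 2, #3→P-ε 5
  transport cost 9, fixed 3 → total 12.
Compare {P-β, P-ε}: transport cost 9 + fixed 6 = 15.
Compare {P-γ, P-ε}: transport cost 7 + fixed 9 = 16.
Compare {P-δ, P-ε}: transport cost 9 + fixed 7 = 16.
All other subsets cost ≥ 15. Minimum total cost: 12.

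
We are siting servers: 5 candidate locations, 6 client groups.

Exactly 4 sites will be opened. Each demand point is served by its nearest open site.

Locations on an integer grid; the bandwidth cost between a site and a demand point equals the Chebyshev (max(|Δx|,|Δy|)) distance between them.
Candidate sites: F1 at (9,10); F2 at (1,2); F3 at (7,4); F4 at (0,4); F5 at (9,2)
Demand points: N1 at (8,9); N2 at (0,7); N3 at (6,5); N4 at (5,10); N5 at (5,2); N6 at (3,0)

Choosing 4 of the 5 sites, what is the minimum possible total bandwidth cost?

13

Open {F1, F2, F3, F4}.
  N1→F1 1, N2→F4 3, N3→F3 1, N4→F1 4, N5→F3 2, N6→F2 2  ⇒ total 13.
Compare {F1, F2, F3, F5}: total 15.
Compare {F1, F3, F4, F5}: total 15.
No size-4 selection does better; minimum is 13.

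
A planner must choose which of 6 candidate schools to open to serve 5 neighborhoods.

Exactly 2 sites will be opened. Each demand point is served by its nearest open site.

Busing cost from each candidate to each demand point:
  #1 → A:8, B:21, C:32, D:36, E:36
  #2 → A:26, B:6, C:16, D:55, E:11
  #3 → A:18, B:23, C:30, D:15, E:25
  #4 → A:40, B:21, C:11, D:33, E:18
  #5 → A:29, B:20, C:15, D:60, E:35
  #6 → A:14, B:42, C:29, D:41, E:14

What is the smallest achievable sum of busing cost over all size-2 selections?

66

Open {#2, #3}.
  A→#3 18, B→#2 6, C→#2 16, D→#3 15, E→#2 11  ⇒ total 66.
Compare {#1, #2}: total 77.
Compare {#3, #4}: total 83.
No size-2 selection does better; minimum is 66.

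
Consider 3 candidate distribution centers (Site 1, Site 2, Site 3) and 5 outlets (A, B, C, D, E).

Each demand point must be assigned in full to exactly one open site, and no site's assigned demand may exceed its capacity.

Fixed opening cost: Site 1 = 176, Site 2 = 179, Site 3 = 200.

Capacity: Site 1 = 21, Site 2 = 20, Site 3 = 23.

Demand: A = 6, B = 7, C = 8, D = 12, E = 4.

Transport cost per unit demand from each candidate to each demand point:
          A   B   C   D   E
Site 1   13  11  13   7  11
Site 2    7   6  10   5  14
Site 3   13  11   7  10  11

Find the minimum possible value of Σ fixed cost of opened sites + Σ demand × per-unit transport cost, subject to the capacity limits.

658

Open {Site 2, Site 3}; cheapest assignment that respects the capacities:
  Site 2 (cap 20, load 18): A, D — cost 6×7 + 12×5 = 102
  Site 3 (cap 23, load 19): B, C, E — cost 7×11 + 8×7 + 4×11 = 177
  Shipping 279, fixed 379 → total 658.
  Any other capacity-feasible assignment to {Site 2, Site 3} ships for at least 279.
Compare {Site 1, Site 2}: its best feasible assignment gives total 682.
Compare {Site 1, Site 3}: its best feasible assignment gives total 715.
Every other set of open sites that can feasibly serve all demand totals ≥ 682 even under its best assignment. Minimum: 658.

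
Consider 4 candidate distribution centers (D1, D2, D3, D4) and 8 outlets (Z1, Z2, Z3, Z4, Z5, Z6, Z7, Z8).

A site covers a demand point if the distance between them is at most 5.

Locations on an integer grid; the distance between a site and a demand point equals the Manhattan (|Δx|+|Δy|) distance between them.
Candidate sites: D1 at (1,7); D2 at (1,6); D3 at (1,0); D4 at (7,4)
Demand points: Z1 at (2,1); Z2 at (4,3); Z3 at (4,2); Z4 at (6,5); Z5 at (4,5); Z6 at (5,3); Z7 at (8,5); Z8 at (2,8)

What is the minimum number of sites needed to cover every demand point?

Coverage sets (demand points within 5 of each site):
  D1: {Z5, Z8}
  D2: {Z5, Z8}
  D3: {Z1, Z3}
  D4: {Z2, Z3, Z4, Z5, Z6, Z7}
No 2 sites suffice: every size-2 union leaves at least one demand point uncovered.
But {D1, D3, D4} covers everything, so the minimum is 3.

3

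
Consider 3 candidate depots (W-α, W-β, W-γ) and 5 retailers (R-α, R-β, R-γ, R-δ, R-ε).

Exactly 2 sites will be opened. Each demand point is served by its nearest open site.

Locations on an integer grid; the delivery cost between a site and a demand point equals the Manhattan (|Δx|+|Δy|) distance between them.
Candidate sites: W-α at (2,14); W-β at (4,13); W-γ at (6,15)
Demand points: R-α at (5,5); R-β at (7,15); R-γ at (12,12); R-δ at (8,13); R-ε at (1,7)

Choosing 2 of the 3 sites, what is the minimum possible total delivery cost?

Open {W-β, W-γ}.
  R-α→W-β 9, R-β→W-γ 1, R-γ→W-β 9, R-δ→W-β 4, R-ε→W-β 9  ⇒ total 32.
Compare {W-α, W-γ}: total 33.
Compare {W-α, W-β}: total 35.

32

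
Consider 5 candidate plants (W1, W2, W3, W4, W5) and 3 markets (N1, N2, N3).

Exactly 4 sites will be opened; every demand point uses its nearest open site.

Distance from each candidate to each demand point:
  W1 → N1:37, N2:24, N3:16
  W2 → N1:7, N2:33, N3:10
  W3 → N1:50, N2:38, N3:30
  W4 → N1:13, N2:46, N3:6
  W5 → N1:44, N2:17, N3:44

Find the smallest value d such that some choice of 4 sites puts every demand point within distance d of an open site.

17

Open {W1, W2, W3, W5}.
  Farthest demand point is N2 at distance 17 (to W5); all others are ≤ 17.
With {W1, W2, W4, W5} the worst case is 17.
With {W1, W3, W4, W5} the worst case is 17.
No size-4 selection achieves below 17.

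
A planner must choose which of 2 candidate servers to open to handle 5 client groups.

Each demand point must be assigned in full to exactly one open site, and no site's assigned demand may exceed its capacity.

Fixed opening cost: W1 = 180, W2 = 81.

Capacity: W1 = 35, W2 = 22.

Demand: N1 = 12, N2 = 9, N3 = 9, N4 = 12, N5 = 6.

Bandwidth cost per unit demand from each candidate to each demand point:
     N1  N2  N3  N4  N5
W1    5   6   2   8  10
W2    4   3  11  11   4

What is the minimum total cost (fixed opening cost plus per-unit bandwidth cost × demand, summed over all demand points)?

486

Open {W1, W2}; cheapest assignment that respects the capacities:
  W1 (cap 35, load 33): N1, N3, N4 — cost 12×5 + 9×2 + 12×8 = 174
  W2 (cap 22, load 15): N2, N5 — cost 9×3 + 6×4 = 51
  Shipping 225, fixed 261 → total 486.
  Any other capacity-feasible assignment to {W1, W2} ships for at least 225.
Total demand is 48 and no other set of sites has combined capacity ≥ 48, so {W1, W2} is the only feasible choice of open sites. Minimum: 486.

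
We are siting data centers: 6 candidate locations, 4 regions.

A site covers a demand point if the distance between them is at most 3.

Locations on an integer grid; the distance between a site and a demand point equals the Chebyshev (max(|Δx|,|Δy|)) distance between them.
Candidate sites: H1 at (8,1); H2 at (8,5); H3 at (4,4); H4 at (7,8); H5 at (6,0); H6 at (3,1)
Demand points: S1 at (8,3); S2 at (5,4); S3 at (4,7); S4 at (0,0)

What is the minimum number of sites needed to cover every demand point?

3

Coverage sets (demand points within 3 of each site):
  H1: {S1, S2}
  H2: {S1, S2}
  H3: {S2, S3}
  H4: {S3}
  H5: {S1}
  H6: {S2, S4}
No 2 sites suffice: every size-2 union leaves at least one demand point uncovered.
But {H1, H3, H6} covers everything, so the minimum is 3.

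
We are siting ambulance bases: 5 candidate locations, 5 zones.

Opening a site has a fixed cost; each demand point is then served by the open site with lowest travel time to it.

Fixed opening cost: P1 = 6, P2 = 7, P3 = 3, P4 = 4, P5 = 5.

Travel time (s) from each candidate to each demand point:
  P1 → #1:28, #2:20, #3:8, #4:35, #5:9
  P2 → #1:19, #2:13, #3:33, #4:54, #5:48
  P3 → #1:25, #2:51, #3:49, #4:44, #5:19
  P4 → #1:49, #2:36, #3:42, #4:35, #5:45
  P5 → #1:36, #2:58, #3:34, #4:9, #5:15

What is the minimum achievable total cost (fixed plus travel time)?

76

Open {P1, P2, P5}: assign each demand point to its cheapest open site.
  #1→P2 19, #2→P2 13, #3→P1 8, #4→P5 9, #5→P1 9
  travel time 58, fixed 18 → total 76.
Compare {P1, P2, P3, P5}: travel time 58 + fixed 21 = 79.
Compare {P1, P2, P4, P5}: travel time 58 + fixed 22 = 80.
Compare {P1, P2, P3, P4, P5}: travel time 58 + fixed 25 = 83.
All other subsets cost ≥ 79. Minimum total cost: 76.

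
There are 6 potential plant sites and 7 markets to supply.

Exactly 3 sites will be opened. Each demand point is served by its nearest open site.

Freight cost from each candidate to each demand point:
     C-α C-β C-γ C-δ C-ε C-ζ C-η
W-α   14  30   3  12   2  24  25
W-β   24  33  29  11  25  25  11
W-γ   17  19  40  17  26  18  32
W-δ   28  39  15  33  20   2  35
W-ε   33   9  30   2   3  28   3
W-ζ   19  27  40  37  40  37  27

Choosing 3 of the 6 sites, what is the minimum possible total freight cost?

Open {W-α, W-δ, W-ε}.
  C-α→W-α 14, C-β→W-ε 9, C-γ→W-α 3, C-δ→W-ε 2, C-ε→W-α 2, C-ζ→W-δ 2, C-η→W-ε 3  ⇒ total 35.
Compare {W-α, W-γ, W-ε}: total 51.
Compare {W-γ, W-δ, W-ε}: total 51.
No size-3 selection does better; minimum is 35.

35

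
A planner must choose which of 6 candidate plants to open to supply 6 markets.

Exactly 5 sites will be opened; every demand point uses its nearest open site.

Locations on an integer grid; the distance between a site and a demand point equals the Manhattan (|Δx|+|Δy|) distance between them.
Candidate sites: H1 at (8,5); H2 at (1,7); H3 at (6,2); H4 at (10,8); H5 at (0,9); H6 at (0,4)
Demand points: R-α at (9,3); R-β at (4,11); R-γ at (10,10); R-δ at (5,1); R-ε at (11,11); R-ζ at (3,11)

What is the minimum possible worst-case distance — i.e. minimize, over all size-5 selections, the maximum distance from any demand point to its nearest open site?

Open {H1, H2, H3, H4, H5}.
  Farthest demand point is R-β at distance 6 (to H5); all others are ≤ 6.
With {H1, H3, H4, H5, H6} the worst case is 6.
With {H2, H3, H4, H5, H6} the worst case is 6.
No size-5 selection achieves below 6.

6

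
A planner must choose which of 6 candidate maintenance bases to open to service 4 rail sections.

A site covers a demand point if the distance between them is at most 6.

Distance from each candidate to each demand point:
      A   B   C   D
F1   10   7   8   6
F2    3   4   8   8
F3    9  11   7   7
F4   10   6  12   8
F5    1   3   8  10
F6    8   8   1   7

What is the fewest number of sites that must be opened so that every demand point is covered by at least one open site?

Coverage sets (demand points within 6 of each site):
  F1: {D}
  F2: {A, B}
  F3: {}
  F4: {B}
  F5: {A, B}
  F6: {C}
No 2 sites suffice: every size-2 union leaves at least one demand point uncovered.
But {F1, F2, F6} covers everything, so the minimum is 3.

3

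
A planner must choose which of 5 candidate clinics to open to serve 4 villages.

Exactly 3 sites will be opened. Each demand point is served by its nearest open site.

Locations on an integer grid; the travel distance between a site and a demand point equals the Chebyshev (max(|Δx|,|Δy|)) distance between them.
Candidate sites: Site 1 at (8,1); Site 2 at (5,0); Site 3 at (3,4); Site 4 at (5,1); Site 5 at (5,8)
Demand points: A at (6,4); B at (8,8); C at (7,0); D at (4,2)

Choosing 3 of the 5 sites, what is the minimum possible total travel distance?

8

Open {Site 1, Site 4, Site 5}.
  A→Site 1 3, B→Site 5 3, C→Site 1 1, D→Site 4 1  ⇒ total 8.
Compare {Site 1, Site 2, Site 5}: total 9.
Compare {Site 1, Site 3, Site 5}: total 9.
No size-3 selection does better; minimum is 8.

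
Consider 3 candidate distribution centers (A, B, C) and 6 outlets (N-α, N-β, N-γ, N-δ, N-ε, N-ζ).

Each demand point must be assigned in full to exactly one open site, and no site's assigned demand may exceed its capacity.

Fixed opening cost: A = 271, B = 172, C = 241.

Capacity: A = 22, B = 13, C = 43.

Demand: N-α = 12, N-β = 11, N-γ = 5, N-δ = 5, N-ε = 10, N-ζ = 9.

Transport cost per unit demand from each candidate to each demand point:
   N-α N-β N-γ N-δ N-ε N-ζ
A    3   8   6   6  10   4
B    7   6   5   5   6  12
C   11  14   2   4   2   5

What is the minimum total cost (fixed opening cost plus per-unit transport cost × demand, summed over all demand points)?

Open {B, C}; cheapest assignment that respects the capacities:
  B (cap 13, load 11): N-β — cost 11×6 = 66
  C (cap 43, load 41): N-α, N-γ, N-δ, N-ε, N-ζ — cost 12×11 + 5×2 + 5×4 + 10×2 + 9×5 = 227
  Shipping 293, fixed 413 → total 706.
  Any other capacity-feasible assignment to {B, C} ships for at least 293.
Compare {A, C}: its best feasible assignment gives total 788.
Compare {A, B, C}: its best feasible assignment gives total 872.
Every other set of open sites that can feasibly serve all demand totals ≥ 788 even under its best assignment. Minimum: 706.

706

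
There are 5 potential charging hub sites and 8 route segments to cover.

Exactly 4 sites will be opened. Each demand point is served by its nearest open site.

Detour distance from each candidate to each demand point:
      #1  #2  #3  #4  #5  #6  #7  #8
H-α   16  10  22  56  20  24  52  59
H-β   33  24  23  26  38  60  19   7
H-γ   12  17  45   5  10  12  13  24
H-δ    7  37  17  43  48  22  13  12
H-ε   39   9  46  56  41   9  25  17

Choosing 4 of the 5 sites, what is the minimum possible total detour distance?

Open {H-β, H-γ, H-δ, H-ε}.
  #1→H-δ 7, #2→H-ε 9, #3→H-δ 17, #4→H-γ 5, #5→H-γ 10, #6→H-ε 9, #7→H-γ 13, #8→H-β 7  ⇒ total 77.
Compare {H-α, H-β, H-γ, H-δ}: total 81.
Compare {H-α, H-γ, H-δ, H-ε}: total 82.
No size-4 selection does better; minimum is 77.

77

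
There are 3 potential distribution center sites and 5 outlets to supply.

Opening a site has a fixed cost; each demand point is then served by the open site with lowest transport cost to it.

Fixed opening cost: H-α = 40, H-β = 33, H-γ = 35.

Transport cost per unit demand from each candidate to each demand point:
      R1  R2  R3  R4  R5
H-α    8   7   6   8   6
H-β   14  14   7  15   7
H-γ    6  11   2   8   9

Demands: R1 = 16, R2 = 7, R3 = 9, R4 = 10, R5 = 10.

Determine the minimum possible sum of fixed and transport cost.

Open {H-α, H-γ}: assign each demand point to its cheapest open site.
  R1→H-γ 16×6=96, R2→H-α 7×7=49, R3→H-γ 9×2=18, R4→H-α 10×8=80, R5→H-α 10×6=60
  transport cost 303, fixed 75 → total 378.
Compare {H-γ}: transport cost 361 + fixed 35 = 396.
Compare {H-β, H-γ}: transport cost 341 + fixed 68 = 409.
Compare {H-α}: transport cost 371 + fixed 40 = 411.
All other subsets cost ≥ 396. Minimum total cost: 378.

378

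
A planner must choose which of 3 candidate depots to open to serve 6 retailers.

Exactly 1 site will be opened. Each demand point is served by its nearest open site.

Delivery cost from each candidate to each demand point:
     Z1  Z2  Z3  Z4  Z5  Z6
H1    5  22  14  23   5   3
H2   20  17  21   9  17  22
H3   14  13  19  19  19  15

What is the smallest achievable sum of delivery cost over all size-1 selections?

72

Open {H1}.
  Z1→H1 5, Z2→H1 22, Z3→H1 14, Z4→H1 23, Z5→H1 5, Z6→H1 3  ⇒ total 72.
Compare {H3}: total 99.
Compare {H2}: total 106.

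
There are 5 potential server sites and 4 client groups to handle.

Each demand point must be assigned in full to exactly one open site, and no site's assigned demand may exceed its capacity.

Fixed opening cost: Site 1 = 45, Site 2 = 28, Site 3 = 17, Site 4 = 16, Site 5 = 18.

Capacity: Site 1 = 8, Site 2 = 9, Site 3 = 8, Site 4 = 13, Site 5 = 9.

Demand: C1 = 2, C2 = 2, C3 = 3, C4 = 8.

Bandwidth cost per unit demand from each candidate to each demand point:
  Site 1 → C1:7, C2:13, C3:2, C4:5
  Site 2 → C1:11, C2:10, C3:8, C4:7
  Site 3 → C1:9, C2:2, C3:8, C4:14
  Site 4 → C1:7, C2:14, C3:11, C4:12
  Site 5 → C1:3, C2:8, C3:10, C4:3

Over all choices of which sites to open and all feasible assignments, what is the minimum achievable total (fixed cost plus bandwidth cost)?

Open {Site 3, Site 5}; cheapest assignment that respects the capacities:
  Site 3 (cap 8, load 7): C1, C2, C3 — cost 2×9 + 2×2 + 3×8 = 46
  Site 5 (cap 9, load 8): C4 — cost 8×3 = 24
  Shipping 70, fixed 35 → total 105.
  Any other capacity-feasible assignment to {Site 3, Site 5} ships for at least 70.
Compare {Site 3, Site 4, Site 5}: its best feasible assignment gives total 117.
Compare {Site 1, Site 3, Site 5}: its best feasible assignment gives total 128.
Every other set of open sites that can feasibly serve all demand totals ≥ 117 even under its best assignment. Minimum: 105.

105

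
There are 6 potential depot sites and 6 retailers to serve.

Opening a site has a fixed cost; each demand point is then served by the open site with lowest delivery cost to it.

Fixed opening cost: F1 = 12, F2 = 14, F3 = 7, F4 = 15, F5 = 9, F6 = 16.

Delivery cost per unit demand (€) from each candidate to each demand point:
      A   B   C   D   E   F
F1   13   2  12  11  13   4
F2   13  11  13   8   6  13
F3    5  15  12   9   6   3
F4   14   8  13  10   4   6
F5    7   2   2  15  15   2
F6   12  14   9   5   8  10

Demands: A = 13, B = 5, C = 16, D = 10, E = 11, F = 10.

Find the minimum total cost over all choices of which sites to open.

268

Open {F3, F4, F5, F6}: assign each demand point to its cheapest open site.
  A→F3 13×5=65, B→F5 5×2=10, C→F5 16×2=32, D→F6 10×5=50, E→F4 11×4=44, F→F5 10×2=20
  delivery cost 221, fixed 47 → total 268.
Compare {F3, F5, F6}: delivery cost 243 + fixed 32 = 275.
Compare {F1, F3, F4, F5, F6}: delivery cost 221 + fixed 59 = 280.
Compare {F2, F3, F4, F5, F6}: delivery cost 221 + fixed 61 = 282.
All other subsets cost ≥ 275. Minimum total cost: 268.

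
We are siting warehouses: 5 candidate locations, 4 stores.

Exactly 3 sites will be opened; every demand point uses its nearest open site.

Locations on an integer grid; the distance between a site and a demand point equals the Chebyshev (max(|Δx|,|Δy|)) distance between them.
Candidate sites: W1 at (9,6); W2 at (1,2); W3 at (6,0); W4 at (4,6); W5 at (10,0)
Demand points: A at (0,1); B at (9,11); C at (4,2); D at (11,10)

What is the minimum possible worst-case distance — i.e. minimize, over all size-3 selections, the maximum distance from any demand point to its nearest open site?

5

Open {W1, W2, W3}.
  Farthest demand point is B at distance 5 (to W1); all others are ≤ 5.
With {W1, W2, W4} the worst case is 5.
With {W1, W2, W5} the worst case is 5.
No size-3 selection achieves below 5.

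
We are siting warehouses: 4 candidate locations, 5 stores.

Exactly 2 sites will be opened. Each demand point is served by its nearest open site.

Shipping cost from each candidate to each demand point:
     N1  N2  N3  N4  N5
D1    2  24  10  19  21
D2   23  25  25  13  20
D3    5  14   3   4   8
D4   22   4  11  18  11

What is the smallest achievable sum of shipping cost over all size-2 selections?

Open {D3, D4}.
  N1→D3 5, N2→D4 4, N3→D3 3, N4→D3 4, N5→D3 8  ⇒ total 24.
Compare {D1, D3}: total 31.
Compare {D2, D3}: total 34.
No size-2 selection does better; minimum is 24.

24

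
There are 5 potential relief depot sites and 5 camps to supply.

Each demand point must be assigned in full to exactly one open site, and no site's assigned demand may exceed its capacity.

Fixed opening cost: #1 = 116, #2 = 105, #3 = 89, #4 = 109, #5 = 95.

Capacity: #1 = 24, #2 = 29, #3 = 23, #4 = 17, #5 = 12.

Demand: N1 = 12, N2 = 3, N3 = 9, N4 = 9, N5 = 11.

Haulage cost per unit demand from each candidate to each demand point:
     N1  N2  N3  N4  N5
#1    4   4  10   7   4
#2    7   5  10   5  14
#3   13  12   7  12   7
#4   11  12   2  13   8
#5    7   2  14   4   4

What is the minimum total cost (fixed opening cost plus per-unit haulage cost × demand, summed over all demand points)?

463

Open {#1, #2}; cheapest assignment that respects the capacities:
  #1 (cap 24, load 23): N1, N5 — cost 12×4 + 11×4 = 92
  #2 (cap 29, load 21): N2, N3, N4 — cost 3×5 + 9×10 + 9×5 = 150
  Shipping 242, fixed 221 → total 463.
  Any other capacity-feasible assignment to {#1, #2} ships for at least 242.
Compare {#1, #3}: its best feasible assignment gives total 468.
Compare {#1, #4, #5}: its best feasible assignment gives total 472.
Every other set of open sites that can feasibly serve all demand totals ≥ 468 even under its best assignment. Minimum: 463.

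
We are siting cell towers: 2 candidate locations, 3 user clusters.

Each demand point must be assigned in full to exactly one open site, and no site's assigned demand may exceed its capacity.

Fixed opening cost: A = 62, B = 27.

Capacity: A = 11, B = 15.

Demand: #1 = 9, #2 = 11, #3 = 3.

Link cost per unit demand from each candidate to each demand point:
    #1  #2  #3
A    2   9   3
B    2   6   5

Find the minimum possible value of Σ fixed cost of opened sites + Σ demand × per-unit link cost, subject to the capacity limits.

Open {A, B}; cheapest assignment that respects the capacities:
  A (cap 11, load 9): #1 — cost 9×2 = 18
  B (cap 15, load 14): #2, #3 — cost 11×6 + 3×5 = 81
  Shipping 99, fixed 89 → total 188.
  Any other capacity-feasible assignment to {A, B} ships for at least 99.
Total demand is 23 and no other set of sites has combined capacity ≥ 23, so {A, B} is the only feasible choice of open sites. Minimum: 188.

188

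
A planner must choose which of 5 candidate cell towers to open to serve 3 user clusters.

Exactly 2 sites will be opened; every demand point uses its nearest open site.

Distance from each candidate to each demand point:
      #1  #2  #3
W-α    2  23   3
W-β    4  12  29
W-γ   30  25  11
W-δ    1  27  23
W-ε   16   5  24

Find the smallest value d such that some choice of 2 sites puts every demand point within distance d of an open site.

5

Open {W-α, W-ε}.
  Farthest demand point is #2 at distance 5 (to W-ε); all others are ≤ 5.
With {W-α, W-β} the worst case is 12.
With {W-β, W-γ} the worst case is 12.
No size-2 selection achieves below 5.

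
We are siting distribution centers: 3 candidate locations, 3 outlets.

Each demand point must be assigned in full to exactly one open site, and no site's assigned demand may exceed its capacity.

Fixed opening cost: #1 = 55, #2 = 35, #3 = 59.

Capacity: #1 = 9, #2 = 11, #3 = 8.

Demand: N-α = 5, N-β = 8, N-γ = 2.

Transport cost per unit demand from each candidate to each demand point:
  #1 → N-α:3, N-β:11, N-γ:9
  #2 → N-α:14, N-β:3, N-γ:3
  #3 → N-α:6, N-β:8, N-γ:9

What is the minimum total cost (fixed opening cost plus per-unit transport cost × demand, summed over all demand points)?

135

Open {#1, #2}; cheapest assignment that respects the capacities:
  #1 (cap 9, load 5): N-α — cost 5×3 = 15
  #2 (cap 11, load 10): N-β, N-γ — cost 8×3 + 2×3 = 30
  Shipping 45, fixed 90 → total 135.
  Any other capacity-feasible assignment to {#1, #2} ships for at least 45.
Compare {#2, #3}: its best feasible assignment gives total 154.
Compare {#1, #2, #3}: its best feasible assignment gives total 194.
Every other set of open sites that can feasibly serve all demand totals ≥ 154 even under its best assignment. Minimum: 135.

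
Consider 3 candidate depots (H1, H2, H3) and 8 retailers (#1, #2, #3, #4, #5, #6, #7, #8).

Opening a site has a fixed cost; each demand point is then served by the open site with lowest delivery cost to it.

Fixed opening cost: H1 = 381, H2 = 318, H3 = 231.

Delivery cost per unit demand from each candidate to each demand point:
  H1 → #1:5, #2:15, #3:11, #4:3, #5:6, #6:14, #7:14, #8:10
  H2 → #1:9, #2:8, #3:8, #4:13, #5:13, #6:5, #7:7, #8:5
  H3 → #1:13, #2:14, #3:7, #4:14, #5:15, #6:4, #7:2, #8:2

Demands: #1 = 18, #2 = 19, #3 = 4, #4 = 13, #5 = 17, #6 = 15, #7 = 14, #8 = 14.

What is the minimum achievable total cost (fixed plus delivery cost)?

1253

Open {H1, H3}: assign each demand point to its cheapest open site.
  #1→H1 18×5=90, #2→H3 19×14=266, #3→H3 4×7=28, #4→H1 13×3=39, #5→H1 17×6=102, #6→H3 15×4=60, #7→H3 14×2=28, #8→H3 14×2=28
  delivery cost 641, fixed 612 → total 1253.
Compare {H2}: delivery cost 979 + fixed 318 = 1297.
Compare {H3}: delivery cost 1081 + fixed 231 = 1312.
Compare {H1, H2}: delivery cost 658 + fixed 699 = 1357.
All other subsets cost ≥ 1297. Minimum total cost: 1253.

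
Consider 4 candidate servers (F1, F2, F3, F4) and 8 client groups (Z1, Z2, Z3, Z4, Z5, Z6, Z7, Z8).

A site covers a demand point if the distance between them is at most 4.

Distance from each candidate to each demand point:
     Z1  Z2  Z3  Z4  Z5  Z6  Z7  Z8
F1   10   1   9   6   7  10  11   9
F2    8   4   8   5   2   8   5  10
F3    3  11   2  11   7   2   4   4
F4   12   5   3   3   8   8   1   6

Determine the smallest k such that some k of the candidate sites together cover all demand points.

Coverage sets (demand points within 4 of each site):
  F1: {Z2}
  F2: {Z2, Z5}
  F3: {Z1, Z3, Z6, Z7, Z8}
  F4: {Z3, Z4, Z7}
No 2 sites suffice: every size-2 union leaves at least one demand point uncovered.
But {F2, F3, F4} covers everything, so the minimum is 3.

3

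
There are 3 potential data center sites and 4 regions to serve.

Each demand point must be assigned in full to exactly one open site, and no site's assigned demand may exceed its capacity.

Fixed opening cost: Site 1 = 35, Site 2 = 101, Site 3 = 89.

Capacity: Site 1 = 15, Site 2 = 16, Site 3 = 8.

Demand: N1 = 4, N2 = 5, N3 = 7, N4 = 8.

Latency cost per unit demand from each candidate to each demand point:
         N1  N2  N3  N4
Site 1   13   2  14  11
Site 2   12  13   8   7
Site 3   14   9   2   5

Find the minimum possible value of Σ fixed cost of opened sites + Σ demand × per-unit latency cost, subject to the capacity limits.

310

Open {Site 1, Site 2}; cheapest assignment that respects the capacities:
  Site 1 (cap 15, load 9): N1, N2 — cost 4×13 + 5×2 = 62
  Site 2 (cap 16, load 15): N3, N4 — cost 7×8 + 8×7 = 112
  Shipping 174, fixed 136 → total 310.
  Any other capacity-feasible assignment to {Site 1, Site 2} ships for at least 174.
Compare {Site 1, Site 2, Site 3}: its best feasible assignment gives total 353.
Compare {Site 2, Site 3}: its best feasible assignment gives total 399.
Every other set of open sites that can feasibly serve all demand totals ≥ 353 even under its best assignment. Minimum: 310.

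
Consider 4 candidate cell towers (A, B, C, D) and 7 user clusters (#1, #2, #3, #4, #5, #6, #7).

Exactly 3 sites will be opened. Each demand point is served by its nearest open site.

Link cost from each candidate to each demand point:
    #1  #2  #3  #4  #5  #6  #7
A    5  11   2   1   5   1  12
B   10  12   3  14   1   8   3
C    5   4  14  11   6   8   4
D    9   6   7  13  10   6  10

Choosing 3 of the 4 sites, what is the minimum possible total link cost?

17

Open {A, B, C}.
  #1→A 5, #2→C 4, #3→A 2, #4→A 1, #5→B 1, #6→A 1, #7→B 3  ⇒ total 17.
Compare {A, B, D}: total 19.
Compare {A, C, D}: total 22.
No size-3 selection does better; minimum is 17.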